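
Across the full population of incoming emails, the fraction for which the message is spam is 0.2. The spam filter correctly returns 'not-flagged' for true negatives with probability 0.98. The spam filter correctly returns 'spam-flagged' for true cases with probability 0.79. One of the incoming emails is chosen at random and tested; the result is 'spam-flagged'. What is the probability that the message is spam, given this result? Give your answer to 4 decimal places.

P(H | E) ≈ 0.9080

Let H be the event that the message is spam. P(H) = 0.2, so P(¬H) = 0.8. With E the 'spam-flagged' result, P(E|H) = 0.79 and P(E|¬H) = 0.02.
P(E) = 0.79·0.2 + 0.02·0.8 = 0.15800 + 0.016000 = 0.17400.
By Bayes' theorem, P(H|E) = 0.15800 / 0.17400 = 0.9080.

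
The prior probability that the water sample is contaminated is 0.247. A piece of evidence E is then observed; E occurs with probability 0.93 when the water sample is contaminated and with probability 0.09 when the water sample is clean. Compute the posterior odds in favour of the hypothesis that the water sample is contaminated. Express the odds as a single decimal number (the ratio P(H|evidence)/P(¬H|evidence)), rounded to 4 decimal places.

Posterior odds ≈ 3.3896

Prior odds = 0.247/(1−0.247) = 0.32802.
Likelihood ratio for E = 0.93/0.09 = 10.333.
Posterior odds = prior odds × LR = 3.3896.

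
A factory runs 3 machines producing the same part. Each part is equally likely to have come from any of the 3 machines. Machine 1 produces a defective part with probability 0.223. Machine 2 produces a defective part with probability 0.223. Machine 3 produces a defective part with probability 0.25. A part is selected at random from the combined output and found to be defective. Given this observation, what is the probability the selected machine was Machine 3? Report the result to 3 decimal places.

Posterior probability ≈ 0.359

Tabulate prior·likelihood by source: [1] prior 0.333333, lik 0.223, product 0.07433; [2] prior 0.333333, lik 0.223, product 0.07433; [3] prior 0.333333, lik 0.25, product 0.08333.
Normalizing constant = 0.23200; the posterior for Machine 3 is its product over the sum, 0.08333/0.23200 = 0.359.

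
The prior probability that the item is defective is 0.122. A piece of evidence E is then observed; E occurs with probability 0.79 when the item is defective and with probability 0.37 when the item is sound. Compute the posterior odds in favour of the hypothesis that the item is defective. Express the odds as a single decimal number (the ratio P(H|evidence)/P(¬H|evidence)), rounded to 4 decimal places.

Prior odds = 0.122/(1−0.122) = 0.13895. In log-odds, ln(0.13895) = -1.9736.
Add log likelihood ratio: ln(2.1351) = 0.75853.
Posterior log-odds = -1.2151, so posterior odds = exp(-1.2151) = 0.29668.

Posterior odds ≈ 0.2967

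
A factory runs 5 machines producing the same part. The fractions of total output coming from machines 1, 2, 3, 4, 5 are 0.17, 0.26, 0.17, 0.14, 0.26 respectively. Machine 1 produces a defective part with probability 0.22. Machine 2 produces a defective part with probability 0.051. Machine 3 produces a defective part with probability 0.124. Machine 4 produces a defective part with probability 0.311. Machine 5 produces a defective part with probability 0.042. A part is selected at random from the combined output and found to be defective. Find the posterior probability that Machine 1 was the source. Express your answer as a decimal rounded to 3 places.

Tabulate prior·likelihood by source: [1] prior 0.17, lik 0.22, product 0.03740; [2] prior 0.26, lik 0.051, product 0.01326; [3] prior 0.17, lik 0.124, product 0.02108; [4] prior 0.14, lik 0.311, product 0.04354; [5] prior 0.26, lik 0.042, product 0.01092.
Normalizing constant = 0.12620; the posterior for Machine 1 is its product over the sum, 0.03740/0.12620 = 0.296.

Posterior probability ≈ 0.296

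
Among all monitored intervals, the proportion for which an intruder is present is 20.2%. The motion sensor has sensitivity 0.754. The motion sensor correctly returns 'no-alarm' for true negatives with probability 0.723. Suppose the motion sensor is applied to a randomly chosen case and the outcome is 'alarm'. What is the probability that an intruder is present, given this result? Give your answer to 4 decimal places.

P(H | E) ≈ 0.4079

Let H be the event that an intruder is present. P(H) = 0.202, so P(¬H) = 0.798. With E the 'alarm' result, P(E|H) = 0.754 and P(E|¬H) = 0.277.
P(E) = 0.754·0.202 + 0.277·0.798 = 0.15231 + 0.22105 = 0.37335.
By Bayes' theorem, P(H|E) = 0.15231 / 0.37335 = 0.4079.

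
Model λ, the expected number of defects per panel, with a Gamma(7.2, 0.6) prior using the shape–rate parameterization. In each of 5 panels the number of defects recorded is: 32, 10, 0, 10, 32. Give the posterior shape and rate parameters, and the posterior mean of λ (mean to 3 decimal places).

Posterior: Gamma(shape=91.2, rate=5.6); mean ≈ 16.286

The Poisson likelihood adds the total count to the shape and the number of exposure periods to the rate. Here ∑xᵢ = 84 and n = 5, so shape 7.2→91.2 and rate 0.6→5.6.
E[λ | data] = 91.2/5.6 = 16.286.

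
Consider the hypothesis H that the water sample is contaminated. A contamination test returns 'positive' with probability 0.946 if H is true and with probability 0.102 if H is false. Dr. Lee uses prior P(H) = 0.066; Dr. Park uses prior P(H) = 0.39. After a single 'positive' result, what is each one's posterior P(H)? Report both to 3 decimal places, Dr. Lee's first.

The likelihood ratio for a 'positive' result is 0.946/0.102 = 9.2745.
Dr. Lee: prior odds 0.066/0.934 = 0.070664; posterior odds 0.65537; posterior probability 0.396.
Dr. Park: prior odds 0.39/0.61 = 0.63934; posterior odds 5.9296; posterior probability 0.856.

Dr. Lee: 0.396; Dr. Park: 0.856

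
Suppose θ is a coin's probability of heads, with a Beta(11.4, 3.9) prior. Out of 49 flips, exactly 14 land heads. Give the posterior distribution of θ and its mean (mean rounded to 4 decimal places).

Posterior: Beta(25.4, 38.9); mean ≈ 0.3950

Observing 14 successes and 35 failures updates Beta(11.4, 3.9) by adding the success and failure counts to the two shape parameters: α = 11.4+14 = 25.4, β = 3.9+35 = 38.9.
Posterior mean = α/(α+β) = 25.4/64.3 = 0.3950.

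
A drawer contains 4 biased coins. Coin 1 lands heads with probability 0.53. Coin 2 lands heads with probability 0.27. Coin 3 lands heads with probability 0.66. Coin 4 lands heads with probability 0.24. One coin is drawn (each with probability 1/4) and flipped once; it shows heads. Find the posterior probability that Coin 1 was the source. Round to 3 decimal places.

Posterior probability ≈ 0.312

P(heads|C1) = 0.53; P(heads|C2) = 0.27; P(heads|C3) = 0.66; P(heads|C4) = 0.24.
Prior × likelihood for each source: 0.25·0.53=0.1325, 0.25·0.27=0.06750, 0.25·0.66=0.1650, 0.25·0.24=0.06000. Summing gives P(heads) = 0.42500.
P(Coin 1 | heads) = 0.1325 / 0.42500 = 0.312.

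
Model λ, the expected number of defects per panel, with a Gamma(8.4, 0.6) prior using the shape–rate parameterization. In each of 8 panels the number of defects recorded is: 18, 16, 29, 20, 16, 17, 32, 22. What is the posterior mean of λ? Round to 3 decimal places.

Total count ∑xᵢ = 170 over n = 8 panels.
Gamma is conjugate to the Poisson likelihood: posterior is Gamma(shape = 8.4+170 = 178.4, rate = 0.6+8 = 8.6).
Posterior mean = shape/rate = 178.4/8.6 = 20.744.

Posterior mean ≈ 20.744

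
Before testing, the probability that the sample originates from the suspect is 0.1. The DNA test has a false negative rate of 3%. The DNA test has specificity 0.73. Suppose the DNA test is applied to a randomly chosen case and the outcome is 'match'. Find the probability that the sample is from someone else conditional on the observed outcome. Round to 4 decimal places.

Let H be the event that the sample originates from the suspect. P(H) = 0.1, so P(¬H) = 0.9. With E the 'match' result, P(E|H) = 0.97 and P(E|¬H) = 0.27.
P(E) = 0.97·0.1 + 0.27·0.9 = 0.097000 + 0.24300 = 0.34000.
By Bayes' theorem, P(H|E) = 0.097000 / 0.34000 = 0.2853. Hence P(¬H|E) = 1 − 0.2853 = 0.7147.

P(¬H | E) ≈ 0.7147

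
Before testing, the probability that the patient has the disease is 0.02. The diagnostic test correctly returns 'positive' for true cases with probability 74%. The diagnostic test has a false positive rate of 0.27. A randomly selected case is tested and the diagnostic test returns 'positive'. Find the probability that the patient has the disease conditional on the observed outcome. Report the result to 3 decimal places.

P(H | E) ≈ 0.053

Let H be the event that the patient has the disease. P(H) = 0.02, so P(¬H) = 0.98. With E the 'positive' result, P(E|H) = 0.74 and P(E|¬H) = 0.27.
P(E) = 0.74·0.02 + 0.27·0.98 = 0.014800 + 0.26460 = 0.27940.
By Bayes' theorem, P(H|E) = 0.014800 / 0.27940 = 0.053.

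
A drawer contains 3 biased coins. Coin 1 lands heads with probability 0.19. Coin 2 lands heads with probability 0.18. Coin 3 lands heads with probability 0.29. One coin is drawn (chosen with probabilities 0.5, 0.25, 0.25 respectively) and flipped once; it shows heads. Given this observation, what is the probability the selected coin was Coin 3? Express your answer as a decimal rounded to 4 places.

Posterior probability ≈ 0.3412

Tabulate prior·likelihood by source: [1] prior 0.5, lik 0.19, product 0.09500; [2] prior 0.25, lik 0.18, product 0.04500; [3] prior 0.25, lik 0.29, product 0.07250.
Normalizing constant = 0.21250; the posterior for Coin 3 is its product over the sum, 0.07250/0.21250 = 0.3412.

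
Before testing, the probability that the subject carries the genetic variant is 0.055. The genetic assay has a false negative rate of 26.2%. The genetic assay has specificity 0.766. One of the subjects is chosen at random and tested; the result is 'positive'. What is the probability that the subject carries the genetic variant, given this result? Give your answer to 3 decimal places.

Write H for 'the subject carries the genetic variant'. Prior odds H:¬H = 0.055/0.945 = 0.058201. For the 'positive' outcome, the likelihood ratio is 0.738/0.234 = 3.1538.
Posterior odds = 0.058201 × 3.1538 = 0.18356, so P(H|E) = 0.18356/(1+0.18356) = 0.155.

P(H | E) ≈ 0.155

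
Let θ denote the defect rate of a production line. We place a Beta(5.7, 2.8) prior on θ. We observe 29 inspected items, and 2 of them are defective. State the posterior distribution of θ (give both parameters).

The binomial likelihood is conjugate to the Beta prior: with 2 successes and 27 failures, the posterior is Beta(5.7+2, 2.8+27) = Beta(7.7, 29.8).

Posterior: Beta(7.7, 29.8)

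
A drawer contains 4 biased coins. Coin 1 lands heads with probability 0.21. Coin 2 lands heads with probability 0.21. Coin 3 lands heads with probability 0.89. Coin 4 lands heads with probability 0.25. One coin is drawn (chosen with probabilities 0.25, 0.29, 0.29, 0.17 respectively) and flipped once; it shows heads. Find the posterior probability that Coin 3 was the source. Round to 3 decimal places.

P(heads|C1) = 0.21; P(heads|C2) = 0.21; P(heads|C3) = 0.89; P(heads|C4) = 0.25.
Prior × likelihood for each source: 0.25·0.21=0.05250, 0.29·0.21=0.06090, 0.29·0.89=0.2581, 0.17·0.25=0.04250. Summing gives P(heads) = 0.41400.
P(Coin 3 | heads) = 0.2581 / 0.41400 = 0.623.

Posterior probability ≈ 0.623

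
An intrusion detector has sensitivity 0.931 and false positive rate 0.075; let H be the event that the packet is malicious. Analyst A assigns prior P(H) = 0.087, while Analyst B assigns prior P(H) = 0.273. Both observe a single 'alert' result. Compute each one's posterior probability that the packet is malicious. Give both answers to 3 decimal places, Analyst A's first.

P('+'|H) = 0.931, P('+'|¬H) = 0.075.
Analyst A: numerator 0.931·0.087 = 0.080997; evidence = 0.080997+0.075·0.913 = 0.14947; posterior = 0.542.
Analyst B: numerator 0.931·0.273 = 0.25416; evidence = 0.25416+0.075·0.727 = 0.30869; posterior = 0.823.

Analyst A: 0.542; Analyst B: 0.823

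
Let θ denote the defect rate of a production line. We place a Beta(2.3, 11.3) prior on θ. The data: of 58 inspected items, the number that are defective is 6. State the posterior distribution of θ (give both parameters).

Observing 6 successes and 52 failures updates Beta(2.3, 11.3) by adding the success and failure counts to the two shape parameters: α = 2.3+6 = 8.3, β = 11.3+52 = 63.3.

Posterior: Beta(8.3, 63.3)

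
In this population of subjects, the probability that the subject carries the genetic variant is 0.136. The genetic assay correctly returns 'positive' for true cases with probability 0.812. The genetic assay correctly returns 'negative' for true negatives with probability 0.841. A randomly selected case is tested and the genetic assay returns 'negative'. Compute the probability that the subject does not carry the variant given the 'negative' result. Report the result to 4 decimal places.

Let H be the event that the subject carries the genetic variant. P(H) = 0.136, so P(¬H) = 0.864. With E the 'negative' result, P(E|H) = 0.188 and P(E|¬H) = 0.841.
P(E) = 0.188·0.136 + 0.841·0.864 = 0.025568 + 0.72662 = 0.75219.
By Bayes' theorem, P(H|E) = 0.025568 / 0.75219 = 0.0340. Hence P(¬H|E) = 1 − 0.0340 = 0.9660.

P(¬H | E) ≈ 0.9660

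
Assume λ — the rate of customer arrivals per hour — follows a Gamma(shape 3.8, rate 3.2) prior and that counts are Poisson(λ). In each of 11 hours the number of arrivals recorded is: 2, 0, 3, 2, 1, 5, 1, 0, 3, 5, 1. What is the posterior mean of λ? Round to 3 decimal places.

Posterior mean ≈ 1.887

Total count ∑xᵢ = 23 over n = 11 hours.
Gamma is conjugate to the Poisson likelihood: posterior is Gamma(shape = 3.8+23 = 26.8, rate = 3.2+11 = 14.2).
E[λ | data] = 26.8/14.2 = 1.887.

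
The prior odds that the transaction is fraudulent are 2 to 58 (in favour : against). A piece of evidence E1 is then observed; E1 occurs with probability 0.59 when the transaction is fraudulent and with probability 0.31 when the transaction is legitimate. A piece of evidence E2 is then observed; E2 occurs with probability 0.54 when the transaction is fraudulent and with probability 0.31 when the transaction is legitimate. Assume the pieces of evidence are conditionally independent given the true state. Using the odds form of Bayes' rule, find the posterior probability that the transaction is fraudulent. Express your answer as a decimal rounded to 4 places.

Prior odds = 2/58 = 0.034483. In log-odds, ln(0.034483) = -3.3673.
Add log likelihood ratios: ln(1.9032) + ln(1.7419) = 1.1985.
Posterior log-odds = -2.1687, so posterior odds = exp(-2.1687) = 0.11432. Converting, P(H|E) = 0.11432/1.1143 = 0.1026.

Posterior probability ≈ 0.1026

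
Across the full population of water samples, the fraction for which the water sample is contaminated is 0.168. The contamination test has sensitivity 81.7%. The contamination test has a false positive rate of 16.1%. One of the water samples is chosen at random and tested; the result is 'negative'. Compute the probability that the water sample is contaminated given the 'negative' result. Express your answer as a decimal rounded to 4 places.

P(H | E) ≈ 0.0422

Write H for 'the water sample is contaminated'. Prior odds H:¬H = 0.168/0.832 = 0.20192. For the 'negative' outcome, the likelihood ratio is 0.183/0.839 = 0.21812.
Posterior odds = 0.20192 × 0.21812 = 0.044043, so P(H|E) = 0.044043/(1+0.044043) = 0.0422.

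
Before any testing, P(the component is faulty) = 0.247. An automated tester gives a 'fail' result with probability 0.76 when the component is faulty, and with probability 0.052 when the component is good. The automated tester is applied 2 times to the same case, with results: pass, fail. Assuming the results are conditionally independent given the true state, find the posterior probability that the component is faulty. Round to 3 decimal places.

Let H be the event that the component is faulty; start with P(H) = 0.247. P('fail'|H) = 0.76, P('fail'|¬H) = 0.052.
Update on result 1 ('pass'): P(H) ← 0.24·0.2470 / (0.24·0.2470 + 0.948·0.7530) = 0.059280/0.77312 = 0.0767.
Update on result 2 ('fail'): P(H) ← 0.76·0.0767 / (0.76·0.0767 + 0.052·0.9233) = 0.058274/0.10629 = 0.5483.

Posterior P(H) ≈ 0.548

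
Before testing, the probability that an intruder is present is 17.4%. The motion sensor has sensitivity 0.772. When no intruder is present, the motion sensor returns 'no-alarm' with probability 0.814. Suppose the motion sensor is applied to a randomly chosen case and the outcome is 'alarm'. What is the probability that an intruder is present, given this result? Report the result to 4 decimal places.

P(H | E) ≈ 0.4665

Write H for 'an intruder is present'. Prior odds H:¬H = 0.174/0.826 = 0.21065. For the 'alarm' outcome, the likelihood ratio is 0.772/0.186 = 4.1505.
Posterior odds = 0.21065 × 4.1505 = 0.87433, so P(H|E) = 0.87433/(1+0.87433) = 0.4665.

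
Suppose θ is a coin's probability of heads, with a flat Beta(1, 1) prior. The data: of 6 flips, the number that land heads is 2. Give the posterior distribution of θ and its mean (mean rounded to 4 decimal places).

Posterior: Beta(3, 5); mean ≈ 0.3750

Observing 2 successes and 4 failures updates Beta(1, 1) by adding the success and failure counts to the two shape parameters: α = 1+2 = 3, β = 1+4 = 5.
Posterior mean = α/(α+β) = 3/8 = 0.3750.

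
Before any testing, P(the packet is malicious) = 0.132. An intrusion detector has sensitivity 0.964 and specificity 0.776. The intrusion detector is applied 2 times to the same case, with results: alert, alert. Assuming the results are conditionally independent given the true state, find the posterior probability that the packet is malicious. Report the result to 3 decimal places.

Let H be the event that the packet is malicious; start with P(H) = 0.132. P('alert'|H) = 0.964, P('alert'|¬H) = 0.224.
Update on result 1 ('alert'): P(H) ← 0.964·0.1320 / (0.964·0.1320 + 0.224·0.8680) = 0.12725/0.32168 = 0.3956.
Update on result 2 ('alert'): P(H) ← 0.964·0.3956 / (0.964·0.3956 + 0.224·0.6044) = 0.38133/0.51672 = 0.7380.

Posterior P(H) ≈ 0.738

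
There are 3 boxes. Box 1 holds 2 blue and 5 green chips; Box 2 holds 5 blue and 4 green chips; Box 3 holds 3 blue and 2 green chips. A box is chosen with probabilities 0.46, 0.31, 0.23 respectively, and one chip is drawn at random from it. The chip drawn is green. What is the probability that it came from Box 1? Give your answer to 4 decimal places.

P(green|Box 1) = 0.7143; P(green|Box 2) = 0.4444; P(green|Box 3) = 0.4.
Prior × likelihood for each source: 0.46·0.7143=0.3286, 0.31·0.4444=0.1378, 0.23·0.4=0.09200. Summing gives P(green) = 0.55835.
P(Box 1 | green) = 0.3286 / 0.55835 = 0.5885.

Posterior probability ≈ 0.5885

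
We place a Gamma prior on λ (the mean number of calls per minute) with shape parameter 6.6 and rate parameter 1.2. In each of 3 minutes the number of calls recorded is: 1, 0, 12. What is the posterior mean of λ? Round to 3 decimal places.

Posterior mean ≈ 4.667

The Poisson likelihood adds the total count to the shape and the number of exposure periods to the rate. Here ∑xᵢ = 13 and n = 3, so shape 6.6→19.6 and rate 1.2→4.2.
E[λ | data] = 19.6/4.2 = 4.667.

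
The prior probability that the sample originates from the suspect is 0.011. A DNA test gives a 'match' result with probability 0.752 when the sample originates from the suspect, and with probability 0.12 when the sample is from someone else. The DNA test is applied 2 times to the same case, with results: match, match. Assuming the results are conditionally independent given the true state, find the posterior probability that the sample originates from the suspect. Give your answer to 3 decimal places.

Posterior P(H) ≈ 0.304

Let H be the event that the sample originates from the suspect; start with P(H) = 0.011. P('match'|H) = 0.752, P('match'|¬H) = 0.12.
Update on result 1 ('match'): P(H) ← 0.752·0.0110 / (0.752·0.0110 + 0.12·0.9890) = 0.0082720/0.12695 = 0.0652.
Update on result 2 ('match'): P(H) ← 0.752·0.0652 / (0.752·0.0652 + 0.12·0.9348) = 0.048999/0.16118 = 0.3040.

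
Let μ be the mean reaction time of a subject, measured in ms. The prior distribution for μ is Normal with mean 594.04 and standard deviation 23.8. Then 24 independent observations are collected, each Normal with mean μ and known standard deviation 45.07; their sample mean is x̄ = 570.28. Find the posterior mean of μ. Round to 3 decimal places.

Posterior mean ≈ 573.369

Prior precision 1/τ₀² = 1/23.8² = 0.00176541; data precision n/σ² = 24/45.07² = 0.0118151.
Posterior precision = 0.00176541 + 0.0118151 = 0.0135805.
Posterior mean = (0.00176541·594.04 + 0.0118151·570.28) / 0.0135805 = 573.369.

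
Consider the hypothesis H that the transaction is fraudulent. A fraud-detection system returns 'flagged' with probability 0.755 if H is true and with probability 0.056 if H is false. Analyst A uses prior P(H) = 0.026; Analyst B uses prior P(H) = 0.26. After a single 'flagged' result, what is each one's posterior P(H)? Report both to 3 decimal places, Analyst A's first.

P('+'|H) = 0.755, P('+'|¬H) = 0.056.
Analyst A: numerator 0.755·0.026 = 0.019630; evidence = 0.019630+0.056·0.974 = 0.074174; posterior = 0.265.
Analyst B: numerator 0.755·0.26 = 0.19630; evidence = 0.19630+0.056·0.74 = 0.23774; posterior = 0.826.

Analyst A: 0.265; Analyst B: 0.826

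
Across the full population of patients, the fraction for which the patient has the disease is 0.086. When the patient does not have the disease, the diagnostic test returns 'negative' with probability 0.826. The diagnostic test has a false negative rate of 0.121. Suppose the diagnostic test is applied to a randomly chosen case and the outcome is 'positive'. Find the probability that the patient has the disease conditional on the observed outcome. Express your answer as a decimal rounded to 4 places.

Let H be the event that the patient has the disease. P(H) = 0.086, so P(¬H) = 0.914. With E the 'positive' result, P(E|H) = 0.879 and P(E|¬H) = 0.174.
P(E) = 0.879·0.086 + 0.174·0.914 = 0.075594 + 0.15904 = 0.23463.
By Bayes' theorem, P(H|E) = 0.075594 / 0.23463 = 0.3222.

P(H | E) ≈ 0.3222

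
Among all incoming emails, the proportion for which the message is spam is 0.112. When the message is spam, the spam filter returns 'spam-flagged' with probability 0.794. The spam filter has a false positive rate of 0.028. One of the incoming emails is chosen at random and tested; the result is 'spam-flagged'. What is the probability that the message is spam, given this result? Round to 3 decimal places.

P(H | E) ≈ 0.781

Let H be the event that the message is spam. P(H) = 0.112, so P(¬H) = 0.888. With E the 'spam-flagged' result, P(E|H) = 0.794 and P(E|¬H) = 0.028.
P(E) = 0.794·0.112 + 0.028·0.888 = 0.088928 + 0.024864 = 0.11379.
By Bayes' theorem, P(H|E) = 0.088928 / 0.11379 = 0.781.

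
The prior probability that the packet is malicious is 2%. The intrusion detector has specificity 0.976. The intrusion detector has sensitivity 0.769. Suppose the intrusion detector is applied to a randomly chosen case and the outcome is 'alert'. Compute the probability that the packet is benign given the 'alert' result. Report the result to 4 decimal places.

Write H for 'the packet is malicious'. Prior odds H:¬H = 0.02/0.98 = 0.020408. For the 'alert' outcome, the likelihood ratio is 0.769/0.024 = 32.042.
Posterior odds = 0.020408 × 32.042 = 0.65391, so P(H|E) = 0.65391/(1+0.65391) = 0.3954. Then P(¬H|E) = 1 − 0.3954 = 0.6046.

P(¬H | E) ≈ 0.6046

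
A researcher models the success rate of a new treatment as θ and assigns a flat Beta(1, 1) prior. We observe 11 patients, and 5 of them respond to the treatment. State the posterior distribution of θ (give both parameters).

Posterior: Beta(6, 7)

The binomial likelihood is conjugate to the Beta prior: with 5 successes and 6 failures, the posterior is Beta(1+5, 1+6) = Beta(6, 7).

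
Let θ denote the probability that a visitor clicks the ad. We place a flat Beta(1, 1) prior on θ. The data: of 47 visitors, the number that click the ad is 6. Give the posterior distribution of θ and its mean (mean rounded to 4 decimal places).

The binomial likelihood is conjugate to the Beta prior: with 6 successes and 41 failures, the posterior is Beta(1+6, 1+41) = Beta(7, 42).
Posterior mean = α/(α+β) = 7/49 = 0.1429.

Posterior: Beta(7, 42); mean ≈ 0.1429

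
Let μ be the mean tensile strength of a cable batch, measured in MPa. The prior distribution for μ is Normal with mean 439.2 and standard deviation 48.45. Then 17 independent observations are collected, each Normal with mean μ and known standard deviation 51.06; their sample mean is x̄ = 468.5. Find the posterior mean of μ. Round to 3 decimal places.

Prior precision 1/τ₀² = 1/48.45² = 0.00042600; data precision n/σ² = 17/51.06² = 0.00652060.
Posterior precision = 0.00042600 + 0.00652060 = 0.00694660.
Posterior mean = (0.00042600·439.2 + 0.00652060·468.5) / 0.00694660 = 466.703.

Posterior mean ≈ 466.703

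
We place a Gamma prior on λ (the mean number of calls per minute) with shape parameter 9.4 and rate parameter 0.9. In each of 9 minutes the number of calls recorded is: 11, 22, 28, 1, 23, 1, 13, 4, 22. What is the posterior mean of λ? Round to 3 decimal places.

The Poisson likelihood adds the total count to the shape and the number of exposure periods to the rate. Here ∑xᵢ = 125 and n = 9, so shape 9.4→134.4 and rate 0.9→9.9.
E[λ | data] = 134.4/9.9 = 13.576.

Posterior mean ≈ 13.576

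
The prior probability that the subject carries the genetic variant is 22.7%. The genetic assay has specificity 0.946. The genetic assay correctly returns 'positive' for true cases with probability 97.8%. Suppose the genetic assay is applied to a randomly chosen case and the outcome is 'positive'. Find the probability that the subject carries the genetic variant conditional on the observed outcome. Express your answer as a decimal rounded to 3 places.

P(H | E) ≈ 0.842

Write H for 'the subject carries the genetic variant'. Prior odds H:¬H = 0.227/0.773 = 0.29366. For the 'positive' outcome, the likelihood ratio is 0.978/0.054 = 18.111.
Posterior odds = 0.29366 × 18.111 = 5.3185, so P(H|E) = 5.3185/(1+5.3185) = 0.842.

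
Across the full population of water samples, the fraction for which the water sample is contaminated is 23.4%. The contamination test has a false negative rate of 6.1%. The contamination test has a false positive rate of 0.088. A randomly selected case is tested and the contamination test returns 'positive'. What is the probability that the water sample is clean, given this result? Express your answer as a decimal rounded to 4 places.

Let H be the event that the water sample is contaminated. P(H) = 0.234, so P(¬H) = 0.766. With E the 'positive' result, P(E|H) = 0.939 and P(E|¬H) = 0.088.
P(E) = 0.939·0.234 + 0.088·0.766 = 0.21973 + 0.067408 = 0.28713.
By Bayes' theorem, P(H|E) = 0.21973 / 0.28713 = 0.7652. Hence P(¬H|E) = 1 − 0.7652 = 0.2348.

P(¬H | E) ≈ 0.2348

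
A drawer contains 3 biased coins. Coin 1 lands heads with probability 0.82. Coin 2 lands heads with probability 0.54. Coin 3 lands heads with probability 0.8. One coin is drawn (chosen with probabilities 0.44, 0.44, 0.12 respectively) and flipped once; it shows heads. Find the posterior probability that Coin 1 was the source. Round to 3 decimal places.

Posterior probability ≈ 0.520

P(heads|C1) = 0.82; P(heads|C2) = 0.54; P(heads|C3) = 0.8.
Prior × likelihood for each source: 0.44·0.82=0.3608, 0.44·0.54=0.2376, 0.12·0.8=0.09600. Summing gives P(heads) = 0.69440.
P(Coin 1 | heads) = 0.3608 / 0.69440 = 0.520.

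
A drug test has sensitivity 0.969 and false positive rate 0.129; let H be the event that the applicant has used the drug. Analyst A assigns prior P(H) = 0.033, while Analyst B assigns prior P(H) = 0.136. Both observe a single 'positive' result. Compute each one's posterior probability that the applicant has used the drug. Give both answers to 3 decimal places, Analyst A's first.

The likelihood ratio for a 'positive' result is 0.969/0.129 = 7.5116.
Analyst A: prior odds 0.033/0.967 = 0.034126; posterior odds 0.25634; posterior probability 0.204.
Analyst B: prior odds 0.136/0.864 = 0.15741; posterior odds 1.1824; posterior probability 0.542.

Analyst A: 0.204; Analyst B: 0.542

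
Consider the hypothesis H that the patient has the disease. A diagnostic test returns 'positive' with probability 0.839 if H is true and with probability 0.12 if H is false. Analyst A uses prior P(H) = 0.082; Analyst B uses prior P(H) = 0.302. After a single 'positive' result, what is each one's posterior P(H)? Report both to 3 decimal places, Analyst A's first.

The likelihood ratio for a 'positive' result is 0.839/0.12 = 6.9917.
Analyst A: prior odds 0.082/0.918 = 0.089325; posterior odds 0.62453; posterior probability 0.384.
Analyst B: prior odds 0.302/0.698 = 0.43266; posterior odds 3.0250; posterior probability 0.752.

Analyst A: 0.384; Analyst B: 0.752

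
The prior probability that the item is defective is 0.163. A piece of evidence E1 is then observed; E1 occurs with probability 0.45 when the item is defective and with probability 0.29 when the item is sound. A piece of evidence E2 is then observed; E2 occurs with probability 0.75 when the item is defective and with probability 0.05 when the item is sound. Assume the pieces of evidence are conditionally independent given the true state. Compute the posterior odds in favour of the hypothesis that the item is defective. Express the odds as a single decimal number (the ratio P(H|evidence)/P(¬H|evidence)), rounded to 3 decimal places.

Posterior odds ≈ 4.533

Prior odds = 0.163/(1−0.163) = 0.19474.
Likelihood ratio for E1 = 0.45/0.29 = 1.5517.
Likelihood ratio for E2 = 0.75/0.05 = 15.000.
Posterior odds = prior odds × LR₁ × LR₂ = 4.5328.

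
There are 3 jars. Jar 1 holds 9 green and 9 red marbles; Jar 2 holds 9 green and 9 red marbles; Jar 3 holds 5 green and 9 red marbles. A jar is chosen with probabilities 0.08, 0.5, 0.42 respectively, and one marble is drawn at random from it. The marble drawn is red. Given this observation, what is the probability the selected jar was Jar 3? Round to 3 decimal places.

Posterior probability ≈ 0.482

P(red|Jar 1) = 0.5; P(red|Jar 2) = 0.5; P(red|Jar 3) = 0.6429.
Prior × likelihood for each source: 0.08·0.5=0.04000, 0.5·0.5=0.2500, 0.42·0.6429=0.2700. Summing gives P(red) = 0.56000.
P(Jar 3 | red) = 0.2700 / 0.56000 = 0.482.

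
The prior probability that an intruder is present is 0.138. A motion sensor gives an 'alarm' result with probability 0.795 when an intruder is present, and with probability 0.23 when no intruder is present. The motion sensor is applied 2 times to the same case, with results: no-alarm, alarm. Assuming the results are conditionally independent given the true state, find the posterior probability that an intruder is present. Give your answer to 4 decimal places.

Posterior P(H) ≈ 0.1284

Let H be the event that an intruder is present; start with P(H) = 0.138. P('alarm'|H) = 0.795, P('alarm'|¬H) = 0.23.
Update on result 1 ('no-alarm'): P(H) ← 0.205·0.1380 / (0.205·0.1380 + 0.77·0.8620) = 0.028290/0.69203 = 0.0409.
Update on result 2 ('alarm'): P(H) ← 0.795·0.0409 / (0.795·0.0409 + 0.23·0.9591) = 0.032499/0.25310 = 0.1284.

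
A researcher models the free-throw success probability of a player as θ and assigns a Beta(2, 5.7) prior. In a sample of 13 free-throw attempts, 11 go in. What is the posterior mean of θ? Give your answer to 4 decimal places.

Observing 11 successes and 2 failures updates Beta(2, 5.7) by adding the success and failure counts to the two shape parameters: α = 2+11 = 13, β = 5.7+2 = 7.7.
Posterior mean = α/(α+β) = 13/20.7 = 0.6280.

Posterior mean ≈ 0.6280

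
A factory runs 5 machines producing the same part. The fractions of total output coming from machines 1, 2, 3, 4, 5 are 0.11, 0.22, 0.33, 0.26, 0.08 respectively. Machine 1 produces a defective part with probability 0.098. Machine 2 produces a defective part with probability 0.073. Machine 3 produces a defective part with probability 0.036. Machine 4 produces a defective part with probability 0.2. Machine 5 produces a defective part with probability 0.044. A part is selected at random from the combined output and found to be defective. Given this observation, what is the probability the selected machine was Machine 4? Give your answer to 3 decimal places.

Tabulate prior·likelihood by source: [1] prior 0.11, lik 0.098, product 0.01078; [2] prior 0.22, lik 0.073, product 0.01606; [3] prior 0.33, lik 0.036, product 0.01188; [4] prior 0.26, lik 0.2, product 0.05200; [5] prior 0.08, lik 0.044, product 0.003520.
Normalizing constant = 0.094240; the posterior for Machine 4 is its product over the sum, 0.05200/0.094240 = 0.552.

Posterior probability ≈ 0.552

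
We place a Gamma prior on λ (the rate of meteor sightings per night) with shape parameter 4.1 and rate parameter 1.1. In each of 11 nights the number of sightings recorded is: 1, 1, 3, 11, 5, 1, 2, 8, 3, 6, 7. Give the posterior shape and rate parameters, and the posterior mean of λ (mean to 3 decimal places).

Posterior: Gamma(shape=52.1, rate=12.1); mean ≈ 4.306

Total count ∑xᵢ = 48 over n = 11 nights.
Gamma is conjugate to the Poisson likelihood: posterior is Gamma(shape = 4.1+48 = 52.1, rate = 1.1+11 = 12.1).
E[λ | data] = 52.1/12.1 = 4.306.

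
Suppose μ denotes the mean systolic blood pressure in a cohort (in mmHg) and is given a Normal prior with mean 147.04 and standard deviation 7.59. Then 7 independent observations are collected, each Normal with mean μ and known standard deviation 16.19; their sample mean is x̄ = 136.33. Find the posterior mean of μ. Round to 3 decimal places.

Posterior mean ≈ 140.549

With known σ, the Normal prior is conjugate. Weight on the data is w = (n/σ²)/(n/σ² + 1/τ₀²) = 0.0267057/(0.0267057+0.0173587) = 0.60606.
Posterior mean = w·x̄ + (1−w)·μ₀ = 0.60606·136.33 + 0.39394·147.04 = 140.549.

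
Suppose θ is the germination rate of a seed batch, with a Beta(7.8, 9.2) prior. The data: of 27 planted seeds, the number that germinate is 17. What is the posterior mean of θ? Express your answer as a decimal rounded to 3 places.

Observing 17 successes and 10 failures updates Beta(7.8, 9.2) by adding the success and failure counts to the two shape parameters: α = 7.8+17 = 24.8, β = 9.2+10 = 19.2.
E[θ | data] = 24.8/(24.8+19.2) = 0.564.

Posterior mean ≈ 0.564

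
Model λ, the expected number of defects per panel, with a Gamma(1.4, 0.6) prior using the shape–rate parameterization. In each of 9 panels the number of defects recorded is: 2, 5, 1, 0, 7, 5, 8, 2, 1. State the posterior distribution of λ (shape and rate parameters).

The Poisson likelihood adds the total count to the shape and the number of exposure periods to the rate. Here ∑xᵢ = 31 and n = 9, so shape 1.4→32.4 and rate 0.6→9.6.

Posterior: Gamma(shape=32.4, rate=9.6)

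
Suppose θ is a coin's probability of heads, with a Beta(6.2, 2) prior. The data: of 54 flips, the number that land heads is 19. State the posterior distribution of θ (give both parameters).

Observing 19 successes and 35 failures updates Beta(6.2, 2) by adding the success and failure counts to the two shape parameters: α = 6.2+19 = 25.2, β = 2+35 = 37.

Posterior: Beta(25.2, 37)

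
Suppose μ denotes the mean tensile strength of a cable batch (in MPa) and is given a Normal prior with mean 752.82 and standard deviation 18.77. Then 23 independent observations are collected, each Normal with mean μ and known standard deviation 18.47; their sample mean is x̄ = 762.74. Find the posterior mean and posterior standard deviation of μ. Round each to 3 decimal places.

With known σ, the Normal prior is conjugate. Weight on the data is w = (n/σ²)/(n/σ² + 1/τ₀²) = 0.0674208/(0.0674208+0.00283839) = 0.95960.
Posterior mean = w·x̄ + (1−w)·μ₀ = 0.95960·762.74 + 0.040399·752.82 = 762.339. Posterior variance = 1/(0.0674208+0.00283839) = 14.2330, so SD = 3.773.

Posterior mean ≈ 762.339; posterior SD ≈ 3.773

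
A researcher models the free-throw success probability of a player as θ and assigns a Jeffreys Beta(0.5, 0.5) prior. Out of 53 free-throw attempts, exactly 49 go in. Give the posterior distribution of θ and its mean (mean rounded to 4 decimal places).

The binomial likelihood is conjugate to the Beta prior: with 49 successes and 4 failures, the posterior is Beta(0.5+49, 0.5+4) = Beta(49.5, 4.5).
Posterior mean = α/(α+β) = 49.5/54 = 0.9167.

Posterior: Beta(49.5, 4.5); mean ≈ 0.9167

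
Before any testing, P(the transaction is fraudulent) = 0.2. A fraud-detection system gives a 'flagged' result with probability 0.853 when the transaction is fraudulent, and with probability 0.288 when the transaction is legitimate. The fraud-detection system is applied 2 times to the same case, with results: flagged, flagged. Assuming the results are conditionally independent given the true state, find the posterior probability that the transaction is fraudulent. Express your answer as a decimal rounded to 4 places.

Posterior P(H) ≈ 0.6868

With H the event that the transaction is fraudulent, the joint likelihood of the observed sequence is P(data|H) = 0.853·0.853 = 0.72761 and P(data|¬H) = 0.288·0.288 = 0.082944.
Bayes: P(H|data) = 0.2·0.72761 / (0.2·0.72761 + 0.8·0.082944) = 0.14552/0.21188 = 0.6868.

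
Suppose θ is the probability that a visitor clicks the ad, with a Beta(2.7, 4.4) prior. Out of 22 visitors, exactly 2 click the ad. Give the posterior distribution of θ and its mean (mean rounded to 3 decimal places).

The binomial likelihood is conjugate to the Beta prior: with 2 successes and 20 failures, the posterior is Beta(2.7+2, 4.4+20) = Beta(4.7, 24.4).
Posterior mean = α/(α+β) = 4.7/29.1 = 0.162.

Posterior: Beta(4.7, 24.4); mean ≈ 0.162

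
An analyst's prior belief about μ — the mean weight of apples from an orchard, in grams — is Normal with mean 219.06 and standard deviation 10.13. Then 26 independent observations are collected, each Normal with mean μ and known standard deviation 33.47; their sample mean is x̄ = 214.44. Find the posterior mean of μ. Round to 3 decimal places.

Posterior mean ≈ 215.806

Prior precision 1/τ₀² = 1/10.13² = 0.00974498; data precision n/σ² = 26/33.47² = 0.0232093.
Posterior precision = 0.00974498 + 0.0232093 = 0.0329543.
Posterior mean = (0.00974498·219.06 + 0.0232093·214.44) / 0.0329543 = 215.806.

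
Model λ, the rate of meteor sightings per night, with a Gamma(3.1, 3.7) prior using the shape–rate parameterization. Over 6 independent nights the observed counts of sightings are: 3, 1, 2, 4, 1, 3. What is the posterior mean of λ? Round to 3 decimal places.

Total count ∑xᵢ = 14 over n = 6 nights.
Gamma is conjugate to the Poisson likelihood: posterior is Gamma(shape = 3.1+14 = 17.1, rate = 3.7+6 = 9.7).
Posterior mean = shape/rate = 17.1/9.7 = 1.763.

Posterior mean ≈ 1.763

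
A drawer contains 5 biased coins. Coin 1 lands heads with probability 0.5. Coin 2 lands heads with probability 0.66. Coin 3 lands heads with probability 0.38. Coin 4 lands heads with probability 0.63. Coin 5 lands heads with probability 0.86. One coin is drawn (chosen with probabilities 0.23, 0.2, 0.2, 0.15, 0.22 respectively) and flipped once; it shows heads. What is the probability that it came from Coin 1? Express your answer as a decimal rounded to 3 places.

P(heads|C1) = 0.5; P(heads|C2) = 0.66; P(heads|C3) = 0.38; P(heads|C4) = 0.63; P(heads|C5) = 0.86.
Prior × likelihood for each source: 0.23·0.5=0.1150, 0.2·0.66=0.1320, 0.2·0.38=0.07600, 0.15·0.63=0.09450, 0.22·0.86=0.1892. Summing gives P(heads) = 0.60670.
P(Coin 1 | heads) = 0.1150 / 0.60670 = 0.190.

Posterior probability ≈ 0.190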